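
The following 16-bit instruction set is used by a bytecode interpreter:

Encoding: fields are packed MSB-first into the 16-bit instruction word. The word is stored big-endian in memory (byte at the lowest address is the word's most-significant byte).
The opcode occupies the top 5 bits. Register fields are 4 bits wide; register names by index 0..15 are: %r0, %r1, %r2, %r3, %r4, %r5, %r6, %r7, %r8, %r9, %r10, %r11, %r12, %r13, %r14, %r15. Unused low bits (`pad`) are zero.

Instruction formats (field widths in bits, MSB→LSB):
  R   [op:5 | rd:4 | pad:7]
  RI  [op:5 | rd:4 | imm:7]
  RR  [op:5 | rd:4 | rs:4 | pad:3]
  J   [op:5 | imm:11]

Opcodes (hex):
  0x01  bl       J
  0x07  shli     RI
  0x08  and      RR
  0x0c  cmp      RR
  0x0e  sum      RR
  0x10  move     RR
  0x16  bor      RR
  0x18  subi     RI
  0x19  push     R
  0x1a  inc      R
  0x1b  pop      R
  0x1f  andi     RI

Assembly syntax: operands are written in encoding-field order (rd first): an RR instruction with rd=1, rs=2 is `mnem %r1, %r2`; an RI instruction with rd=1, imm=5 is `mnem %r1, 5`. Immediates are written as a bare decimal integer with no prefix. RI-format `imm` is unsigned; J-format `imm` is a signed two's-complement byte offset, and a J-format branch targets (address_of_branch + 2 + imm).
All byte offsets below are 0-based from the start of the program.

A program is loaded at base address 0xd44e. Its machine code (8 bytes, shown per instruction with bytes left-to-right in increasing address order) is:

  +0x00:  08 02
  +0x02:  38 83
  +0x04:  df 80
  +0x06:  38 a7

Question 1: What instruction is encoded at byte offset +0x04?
+0x04: df 80 ⇒ word 0xdf80 (big)
  top 5b → 0x1b → pop [R]
  rd: (w>>7)&0xf=0xf → %r15

pop %r15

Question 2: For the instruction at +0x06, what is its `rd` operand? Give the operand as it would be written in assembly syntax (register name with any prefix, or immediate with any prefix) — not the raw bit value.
+0x06: 38 a7 ⇒ word 0x38a7 (big)
  opcode bits[15:11]=0x7: shli/RI
  rd@[10:7]=0x1 ⇒ %r1
  imm@[6:0]=0x27 ⇒ 39

%r1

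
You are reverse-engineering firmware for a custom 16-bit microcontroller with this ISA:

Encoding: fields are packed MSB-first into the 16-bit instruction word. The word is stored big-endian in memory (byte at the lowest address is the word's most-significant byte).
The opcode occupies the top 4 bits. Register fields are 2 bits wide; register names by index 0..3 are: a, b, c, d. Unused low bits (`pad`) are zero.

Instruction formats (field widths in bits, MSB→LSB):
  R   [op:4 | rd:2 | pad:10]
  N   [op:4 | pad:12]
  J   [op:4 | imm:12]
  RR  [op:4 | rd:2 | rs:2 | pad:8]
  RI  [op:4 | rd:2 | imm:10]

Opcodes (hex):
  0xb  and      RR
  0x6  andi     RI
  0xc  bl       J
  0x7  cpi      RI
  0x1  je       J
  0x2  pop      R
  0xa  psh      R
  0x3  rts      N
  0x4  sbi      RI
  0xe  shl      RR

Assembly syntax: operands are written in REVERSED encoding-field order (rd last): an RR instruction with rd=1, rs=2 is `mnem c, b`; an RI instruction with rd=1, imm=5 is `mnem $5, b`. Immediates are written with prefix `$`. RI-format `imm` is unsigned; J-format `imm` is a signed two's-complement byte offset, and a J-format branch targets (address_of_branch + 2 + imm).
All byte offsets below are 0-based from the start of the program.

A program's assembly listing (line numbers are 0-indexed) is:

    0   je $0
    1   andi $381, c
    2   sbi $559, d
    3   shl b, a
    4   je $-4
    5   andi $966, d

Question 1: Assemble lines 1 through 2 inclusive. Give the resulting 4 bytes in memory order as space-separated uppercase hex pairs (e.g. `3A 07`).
69 7D 4E 2F

line 1 (andi): pack op=0x6:4|rd=2:2|imm=381:10 = 0x697d; big→ 69 7d
line 2 (sbi): pack op=0x4:4|rd=3:2|imm=559:10 = 0x4e2f; big→ 4e 2f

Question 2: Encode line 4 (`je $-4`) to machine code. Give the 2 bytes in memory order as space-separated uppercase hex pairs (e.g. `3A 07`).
line 4 (je): pack op=0x1:4|imm=-4:12 = 0x1ffc; big→ 1f fc

1F FC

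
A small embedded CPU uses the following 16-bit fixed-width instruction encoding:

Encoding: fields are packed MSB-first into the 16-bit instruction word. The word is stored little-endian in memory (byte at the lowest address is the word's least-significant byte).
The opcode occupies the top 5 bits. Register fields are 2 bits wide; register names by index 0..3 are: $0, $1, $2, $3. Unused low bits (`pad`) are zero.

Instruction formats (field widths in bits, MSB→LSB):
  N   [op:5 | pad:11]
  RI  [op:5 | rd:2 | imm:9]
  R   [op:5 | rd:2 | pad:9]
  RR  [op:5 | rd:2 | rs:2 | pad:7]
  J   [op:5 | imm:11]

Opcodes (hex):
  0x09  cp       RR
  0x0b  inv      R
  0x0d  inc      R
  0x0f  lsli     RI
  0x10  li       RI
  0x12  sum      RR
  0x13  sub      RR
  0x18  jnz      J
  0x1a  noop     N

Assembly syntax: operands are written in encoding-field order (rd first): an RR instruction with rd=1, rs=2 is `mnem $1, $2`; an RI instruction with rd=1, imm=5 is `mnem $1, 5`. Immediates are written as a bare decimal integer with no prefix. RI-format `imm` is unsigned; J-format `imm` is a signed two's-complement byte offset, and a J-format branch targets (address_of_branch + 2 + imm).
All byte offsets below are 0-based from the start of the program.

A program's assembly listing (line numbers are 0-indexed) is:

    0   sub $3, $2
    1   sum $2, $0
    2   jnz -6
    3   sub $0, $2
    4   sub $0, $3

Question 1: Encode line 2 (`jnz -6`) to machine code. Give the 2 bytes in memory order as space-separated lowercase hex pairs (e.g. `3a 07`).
L2: jnz op=0x18:5|imm=-6:11 ⇒ 0xc7fa ⇒ little fa c7

fa c7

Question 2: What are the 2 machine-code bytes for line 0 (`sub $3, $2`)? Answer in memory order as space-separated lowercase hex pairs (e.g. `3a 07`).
00 9f

0. sub fields op=0x13:5|rd=3:2|rs=2:2|pad=0:7 → word 9f00h → 00 9f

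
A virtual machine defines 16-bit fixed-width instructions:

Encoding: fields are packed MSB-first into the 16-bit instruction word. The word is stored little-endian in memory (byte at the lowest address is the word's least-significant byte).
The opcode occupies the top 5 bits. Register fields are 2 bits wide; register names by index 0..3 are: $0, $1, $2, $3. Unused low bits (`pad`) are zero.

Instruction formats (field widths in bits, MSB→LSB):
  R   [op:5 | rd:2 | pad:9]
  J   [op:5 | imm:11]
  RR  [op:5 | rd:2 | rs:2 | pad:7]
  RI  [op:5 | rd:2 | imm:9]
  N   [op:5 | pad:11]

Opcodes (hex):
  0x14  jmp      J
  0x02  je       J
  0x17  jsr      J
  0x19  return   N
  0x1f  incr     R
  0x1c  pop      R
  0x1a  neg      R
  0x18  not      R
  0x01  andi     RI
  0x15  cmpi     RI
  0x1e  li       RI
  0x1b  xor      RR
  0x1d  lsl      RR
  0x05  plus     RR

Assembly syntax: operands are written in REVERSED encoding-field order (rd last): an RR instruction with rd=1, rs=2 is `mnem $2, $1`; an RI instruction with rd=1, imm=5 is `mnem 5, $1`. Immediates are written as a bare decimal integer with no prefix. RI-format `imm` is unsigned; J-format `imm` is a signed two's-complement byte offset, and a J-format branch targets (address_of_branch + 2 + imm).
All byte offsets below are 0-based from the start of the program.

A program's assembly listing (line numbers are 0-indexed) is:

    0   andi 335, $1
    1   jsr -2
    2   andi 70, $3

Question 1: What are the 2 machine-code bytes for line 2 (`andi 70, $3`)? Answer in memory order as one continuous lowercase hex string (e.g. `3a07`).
2. andi fields op=0x1:5|rd=3:2|imm=70:9 → word 0e46h → 46 0e

460e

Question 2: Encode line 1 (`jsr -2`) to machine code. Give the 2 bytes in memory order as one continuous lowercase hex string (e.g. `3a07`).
L1: jsr op=0x17:5|imm=-2:11 ⇒ 0xbffe ⇒ little fe bf

febf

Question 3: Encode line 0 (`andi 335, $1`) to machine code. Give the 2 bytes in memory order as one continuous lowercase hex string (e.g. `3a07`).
L0: andi op=0x1:5|rd=1:2|imm=335:9 ⇒ 0x0b4f ⇒ little 4f 0b

4f0b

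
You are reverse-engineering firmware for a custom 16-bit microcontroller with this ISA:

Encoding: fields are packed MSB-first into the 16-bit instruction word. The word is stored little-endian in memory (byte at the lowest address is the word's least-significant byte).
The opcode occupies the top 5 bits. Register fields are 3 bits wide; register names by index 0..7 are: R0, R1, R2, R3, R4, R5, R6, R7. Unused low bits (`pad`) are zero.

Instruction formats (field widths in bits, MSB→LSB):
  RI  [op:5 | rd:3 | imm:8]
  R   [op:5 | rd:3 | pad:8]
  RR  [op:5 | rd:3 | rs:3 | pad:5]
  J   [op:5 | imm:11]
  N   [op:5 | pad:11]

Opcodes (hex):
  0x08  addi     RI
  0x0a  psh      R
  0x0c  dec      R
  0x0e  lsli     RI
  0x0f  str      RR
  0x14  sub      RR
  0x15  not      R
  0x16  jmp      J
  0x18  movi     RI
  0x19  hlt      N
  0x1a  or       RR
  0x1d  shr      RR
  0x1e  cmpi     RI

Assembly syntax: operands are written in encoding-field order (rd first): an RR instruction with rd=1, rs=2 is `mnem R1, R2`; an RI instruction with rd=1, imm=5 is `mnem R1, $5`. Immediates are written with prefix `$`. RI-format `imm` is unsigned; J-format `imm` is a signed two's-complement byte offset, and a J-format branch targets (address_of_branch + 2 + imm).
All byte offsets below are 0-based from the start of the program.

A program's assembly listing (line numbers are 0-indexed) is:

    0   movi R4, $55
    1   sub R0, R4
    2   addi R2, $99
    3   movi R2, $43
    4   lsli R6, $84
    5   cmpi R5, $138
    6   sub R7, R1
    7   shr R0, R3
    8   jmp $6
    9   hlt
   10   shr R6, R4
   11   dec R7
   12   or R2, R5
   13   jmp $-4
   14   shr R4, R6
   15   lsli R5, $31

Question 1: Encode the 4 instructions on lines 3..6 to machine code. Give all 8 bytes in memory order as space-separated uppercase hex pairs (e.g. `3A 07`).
3. movi fields op=0x18:5|rd=2:3|imm=43:8 → word c22bh → 2b c2
4. lsli fields op=0xe:5|rd=6:3|imm=84:8 → word 7654h → 54 76
5. cmpi fields op=0x1e:5|rd=5:3|imm=138:8 → word f58ah → 8a f5
6. sub fields op=0x14:5|rd=7:3|rs=1:3|pad=0:5 → word a720h → 20 a7

2B C2 54 76 8A F5 20 A7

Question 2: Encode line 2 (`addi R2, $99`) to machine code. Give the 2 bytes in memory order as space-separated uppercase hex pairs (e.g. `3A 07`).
L2: addi op=0x8:5|rd=2:3|imm=99:8 ⇒ 0x4263 ⇒ little 63 42

63 42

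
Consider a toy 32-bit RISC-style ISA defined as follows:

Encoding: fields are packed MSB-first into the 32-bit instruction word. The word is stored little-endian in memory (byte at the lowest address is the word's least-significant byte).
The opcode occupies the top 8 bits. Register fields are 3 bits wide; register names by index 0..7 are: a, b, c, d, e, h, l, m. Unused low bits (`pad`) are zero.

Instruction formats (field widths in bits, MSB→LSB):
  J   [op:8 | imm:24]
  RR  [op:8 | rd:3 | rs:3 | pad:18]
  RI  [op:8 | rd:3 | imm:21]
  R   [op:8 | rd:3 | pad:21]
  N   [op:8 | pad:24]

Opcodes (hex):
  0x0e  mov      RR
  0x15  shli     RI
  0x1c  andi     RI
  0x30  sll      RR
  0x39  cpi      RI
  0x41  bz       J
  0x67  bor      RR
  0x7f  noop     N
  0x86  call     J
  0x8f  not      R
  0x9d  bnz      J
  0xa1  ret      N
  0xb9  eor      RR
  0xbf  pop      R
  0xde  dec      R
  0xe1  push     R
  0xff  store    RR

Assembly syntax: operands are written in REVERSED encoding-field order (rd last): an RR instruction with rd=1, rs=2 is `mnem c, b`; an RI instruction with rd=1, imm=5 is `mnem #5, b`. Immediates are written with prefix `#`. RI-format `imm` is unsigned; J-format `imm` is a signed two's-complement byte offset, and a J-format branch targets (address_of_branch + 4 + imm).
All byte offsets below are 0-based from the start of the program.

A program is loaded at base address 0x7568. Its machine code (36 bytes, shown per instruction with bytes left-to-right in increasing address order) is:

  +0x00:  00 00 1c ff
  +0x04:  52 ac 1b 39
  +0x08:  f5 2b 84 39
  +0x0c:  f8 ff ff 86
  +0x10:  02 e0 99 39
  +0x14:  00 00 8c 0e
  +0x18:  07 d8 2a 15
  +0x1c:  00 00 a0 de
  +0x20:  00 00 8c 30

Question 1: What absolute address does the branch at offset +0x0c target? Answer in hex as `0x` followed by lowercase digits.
[0c] f8 ff ff 86 → 0x86fffff8
  opcode bits[31:24]=0x86: call/J
  imm@[23:0]=0xfffff8 (s24→-8) ⇒ #-8
  target = base 0x7568 + off 0x0c + 4 + imm -8 = 0x7570

0x7570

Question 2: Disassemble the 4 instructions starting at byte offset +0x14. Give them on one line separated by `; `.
mov d, e; shli #710663, b; dec h; sll d, e

@+14  little-endian(00 00 8c 0e) = 0x0e8c0000
  op=0x0e8c0000>>24=0xe ⇒ mov (RR)
  rd: (w>>21)&0x7=0x4 → e
  rs: (w>>18)&0x7=0x3 → d
@+18  little-endian(07 d8 2a 15) = 0x152ad807
  op=0x152ad807>>24=0x15 ⇒ shli (RI)
  rd: (w>>21)&0x7=0x1 → b
  imm: (w>>0)&0x1fffff=0xad807 → #710663
@+1c  little-endian(00 00 a0 de) = 0xdea00000
  op=0xdea00000>>24=0xde ⇒ dec (R)
  rd: (w>>21)&0x7=0x5 → h
@+20  little-endian(00 00 8c 30) = 0x308c0000
  op=0x308c0000>>24=0x30 ⇒ sll (RR)
  rd: (w>>21)&0x7=0x4 → e
  rs: (w>>18)&0x7=0x3 → d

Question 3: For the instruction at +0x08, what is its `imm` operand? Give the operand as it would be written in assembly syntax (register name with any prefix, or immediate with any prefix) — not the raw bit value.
@+08  little-endian(f5 2b 84 39) = 0x39842bf5
  op=0x39842bf5>>24=0x39 ⇒ cpi (RI)
  rd@[23:21]=0x4 ⇒ e
  imm@[20:0]=0x42bf5 ⇒ #273397

#273397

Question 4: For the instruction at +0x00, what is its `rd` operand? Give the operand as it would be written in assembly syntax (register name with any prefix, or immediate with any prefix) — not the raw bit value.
@+00  little-endian(00 00 1c ff) = 0xff1c0000
  op=0xff1c0000>>24=0xff ⇒ store (RR)
  rd: (w>>21)&0x7=0x0 → a
  rs: (w>>18)&0x7=0x7 → m

a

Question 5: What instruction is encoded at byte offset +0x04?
cpi #1813586, a

@+04  little-endian(52 ac 1b 39) = 0x391bac52
  op=0x391bac52>>24=0x39 ⇒ cpi (RI)
  [23:21] rd=0 = a
  [20:0] imm=1813586 = #1813586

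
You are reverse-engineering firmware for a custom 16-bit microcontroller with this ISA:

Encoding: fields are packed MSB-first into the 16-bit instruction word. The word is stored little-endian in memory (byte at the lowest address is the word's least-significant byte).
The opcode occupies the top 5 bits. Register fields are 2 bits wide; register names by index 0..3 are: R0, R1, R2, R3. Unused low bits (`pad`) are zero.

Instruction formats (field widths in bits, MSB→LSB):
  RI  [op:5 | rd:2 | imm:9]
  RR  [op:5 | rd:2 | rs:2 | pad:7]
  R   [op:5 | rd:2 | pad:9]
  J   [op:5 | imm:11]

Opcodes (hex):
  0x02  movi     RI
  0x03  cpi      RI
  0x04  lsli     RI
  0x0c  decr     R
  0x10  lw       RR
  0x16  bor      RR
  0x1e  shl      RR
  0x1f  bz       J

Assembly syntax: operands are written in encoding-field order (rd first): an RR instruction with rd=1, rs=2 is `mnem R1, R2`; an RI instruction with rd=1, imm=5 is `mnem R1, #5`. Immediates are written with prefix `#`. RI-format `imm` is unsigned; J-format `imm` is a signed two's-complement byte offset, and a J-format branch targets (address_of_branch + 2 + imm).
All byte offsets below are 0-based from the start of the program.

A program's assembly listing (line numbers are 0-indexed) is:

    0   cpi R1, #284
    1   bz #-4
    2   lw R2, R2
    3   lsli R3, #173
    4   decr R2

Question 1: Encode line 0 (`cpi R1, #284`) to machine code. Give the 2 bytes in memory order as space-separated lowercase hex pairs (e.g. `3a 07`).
1c 1b

line 0 (cpi): pack op=0x3:5|rd=1:2|imm=284:9 = 0x1b1c; little→ 1c 1b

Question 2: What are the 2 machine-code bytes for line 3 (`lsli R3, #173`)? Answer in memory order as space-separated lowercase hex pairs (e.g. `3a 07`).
3. lsli fields op=0x4:5|rd=3:2|imm=173:9 → word 26adh → ad 26

ad 26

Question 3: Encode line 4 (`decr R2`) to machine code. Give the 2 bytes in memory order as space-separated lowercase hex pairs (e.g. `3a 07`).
00 64

4. decr fields op=0xc:5|rd=2:2|pad=0:9 → word 6400h → 00 64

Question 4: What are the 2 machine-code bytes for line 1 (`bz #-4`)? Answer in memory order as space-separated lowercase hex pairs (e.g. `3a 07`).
line 1 (bz): pack op=0x1f:5|imm=-4:11 = 0xfffc; little→ fc ff

fc ff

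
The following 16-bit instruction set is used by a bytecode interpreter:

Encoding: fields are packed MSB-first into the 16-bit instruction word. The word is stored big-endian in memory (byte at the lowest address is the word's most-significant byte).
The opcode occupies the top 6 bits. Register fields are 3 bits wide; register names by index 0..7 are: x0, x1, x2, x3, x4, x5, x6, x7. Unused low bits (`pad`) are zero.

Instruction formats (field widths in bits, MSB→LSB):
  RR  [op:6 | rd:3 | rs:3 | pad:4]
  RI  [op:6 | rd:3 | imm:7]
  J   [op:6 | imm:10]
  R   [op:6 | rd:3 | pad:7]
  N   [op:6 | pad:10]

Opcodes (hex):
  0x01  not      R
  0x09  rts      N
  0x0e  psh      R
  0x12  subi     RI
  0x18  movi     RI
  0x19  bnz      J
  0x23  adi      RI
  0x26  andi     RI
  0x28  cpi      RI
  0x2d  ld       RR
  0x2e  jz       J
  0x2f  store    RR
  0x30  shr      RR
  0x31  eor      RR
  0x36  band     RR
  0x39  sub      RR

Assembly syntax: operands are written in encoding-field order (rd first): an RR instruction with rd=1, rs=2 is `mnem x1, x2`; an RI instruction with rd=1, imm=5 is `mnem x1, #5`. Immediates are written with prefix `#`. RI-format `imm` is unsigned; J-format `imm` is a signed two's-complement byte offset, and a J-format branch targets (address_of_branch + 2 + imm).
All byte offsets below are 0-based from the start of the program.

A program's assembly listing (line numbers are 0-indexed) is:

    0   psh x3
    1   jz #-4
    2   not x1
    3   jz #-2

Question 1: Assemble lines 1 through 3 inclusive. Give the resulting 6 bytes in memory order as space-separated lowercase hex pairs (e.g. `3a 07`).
bb fc 04 80 bb fe

line 1 (jz): pack op=0x2e:6|imm=-4:10 = 0xbbfc; big→ bb fc
line 2 (not): pack op=0x1:6|rd=1:3|pad=0:7 = 0x0480; big→ 04 80
line 3 (jz): pack op=0x2e:6|imm=-2:10 = 0xbbfe; big→ bb fe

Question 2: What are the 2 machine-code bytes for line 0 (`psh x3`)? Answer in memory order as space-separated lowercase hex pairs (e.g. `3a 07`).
39 80

line 0 (psh): pack op=0xe:6|rd=3:3|pad=0:7 = 0x3980; big→ 39 80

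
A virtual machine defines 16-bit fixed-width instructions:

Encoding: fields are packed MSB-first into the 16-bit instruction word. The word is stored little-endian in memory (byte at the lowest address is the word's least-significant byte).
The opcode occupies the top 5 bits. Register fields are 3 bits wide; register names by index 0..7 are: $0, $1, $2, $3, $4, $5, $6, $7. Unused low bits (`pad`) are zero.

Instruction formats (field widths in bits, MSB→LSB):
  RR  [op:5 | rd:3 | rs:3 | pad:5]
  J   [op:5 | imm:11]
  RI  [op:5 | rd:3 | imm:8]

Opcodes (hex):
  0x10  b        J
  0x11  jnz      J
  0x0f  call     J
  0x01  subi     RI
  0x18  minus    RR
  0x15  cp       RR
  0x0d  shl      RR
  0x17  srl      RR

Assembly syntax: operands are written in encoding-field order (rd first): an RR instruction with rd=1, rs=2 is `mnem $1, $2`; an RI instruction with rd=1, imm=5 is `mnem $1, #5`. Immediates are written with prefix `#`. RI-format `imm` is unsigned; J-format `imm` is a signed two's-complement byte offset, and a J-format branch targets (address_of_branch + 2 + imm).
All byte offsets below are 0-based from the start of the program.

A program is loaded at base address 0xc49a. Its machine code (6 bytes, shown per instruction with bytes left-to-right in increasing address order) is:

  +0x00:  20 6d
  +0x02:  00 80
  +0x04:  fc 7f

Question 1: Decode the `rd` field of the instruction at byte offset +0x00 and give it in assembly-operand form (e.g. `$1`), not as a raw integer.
+0x00: 20 6d ⇒ word 0x6d20 (little)
  top 5b → 0xd → shl [RR]
  rd: (w>>8)&0x7=0x5 → $5
  rs: (w>>5)&0x7=0x1 → $1

$5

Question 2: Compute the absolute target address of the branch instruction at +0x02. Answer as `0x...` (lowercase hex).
off 0x02: read 00 80 as little → 0x8000
  opcode bits[15:11]=0x10: b/J
  imm: (w>>0)&0x7ff=0x0 → #0
  target = base 0xc49a + off 0x02 + 2 + imm 0 = 0xc49e

0xc49e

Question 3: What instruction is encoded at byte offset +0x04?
off 0x04: read fc 7f as little → 0x7ffc
  top 5b → 0xf → call [J]
  [10:0] imm=2044 (s11→-4) = #-4

call #-4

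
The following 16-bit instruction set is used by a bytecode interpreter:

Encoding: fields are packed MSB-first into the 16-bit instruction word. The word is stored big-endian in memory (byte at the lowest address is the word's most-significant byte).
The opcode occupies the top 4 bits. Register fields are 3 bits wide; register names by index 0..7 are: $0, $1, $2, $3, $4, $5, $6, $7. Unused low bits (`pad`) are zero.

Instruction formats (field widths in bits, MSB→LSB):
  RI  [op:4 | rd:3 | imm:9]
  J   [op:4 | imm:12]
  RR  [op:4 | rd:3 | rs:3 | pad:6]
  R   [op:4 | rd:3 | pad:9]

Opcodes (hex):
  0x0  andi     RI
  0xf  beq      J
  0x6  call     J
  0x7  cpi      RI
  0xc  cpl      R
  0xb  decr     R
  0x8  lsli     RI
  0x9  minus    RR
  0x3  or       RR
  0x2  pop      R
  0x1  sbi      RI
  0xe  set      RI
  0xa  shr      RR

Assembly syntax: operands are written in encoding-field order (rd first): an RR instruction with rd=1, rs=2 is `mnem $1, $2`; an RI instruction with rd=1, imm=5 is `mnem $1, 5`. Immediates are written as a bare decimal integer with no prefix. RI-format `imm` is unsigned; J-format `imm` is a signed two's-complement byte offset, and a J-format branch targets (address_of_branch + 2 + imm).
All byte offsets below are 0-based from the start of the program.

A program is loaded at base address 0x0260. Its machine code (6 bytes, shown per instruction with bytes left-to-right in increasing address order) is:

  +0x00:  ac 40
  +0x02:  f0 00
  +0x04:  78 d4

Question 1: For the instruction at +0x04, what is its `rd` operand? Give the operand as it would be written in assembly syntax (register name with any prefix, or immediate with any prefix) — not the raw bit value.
$4

[04] 78 d4 → 0x78d4
  op=0x78d4>>12=0x7 ⇒ cpi (RI)
  rd: (w>>9)&0x7=0x4 → $4
  imm: (w>>0)&0x1ff=0xd4 → 212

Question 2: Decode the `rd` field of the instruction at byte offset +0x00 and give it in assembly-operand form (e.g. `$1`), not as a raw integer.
[00] ac 40 → 0xac40
  opcode bits[15:12]=0xa: shr/RR
  rd: (w>>9)&0x7=0x6 → $6
  rs: (w>>6)&0x7=0x1 → $1

$6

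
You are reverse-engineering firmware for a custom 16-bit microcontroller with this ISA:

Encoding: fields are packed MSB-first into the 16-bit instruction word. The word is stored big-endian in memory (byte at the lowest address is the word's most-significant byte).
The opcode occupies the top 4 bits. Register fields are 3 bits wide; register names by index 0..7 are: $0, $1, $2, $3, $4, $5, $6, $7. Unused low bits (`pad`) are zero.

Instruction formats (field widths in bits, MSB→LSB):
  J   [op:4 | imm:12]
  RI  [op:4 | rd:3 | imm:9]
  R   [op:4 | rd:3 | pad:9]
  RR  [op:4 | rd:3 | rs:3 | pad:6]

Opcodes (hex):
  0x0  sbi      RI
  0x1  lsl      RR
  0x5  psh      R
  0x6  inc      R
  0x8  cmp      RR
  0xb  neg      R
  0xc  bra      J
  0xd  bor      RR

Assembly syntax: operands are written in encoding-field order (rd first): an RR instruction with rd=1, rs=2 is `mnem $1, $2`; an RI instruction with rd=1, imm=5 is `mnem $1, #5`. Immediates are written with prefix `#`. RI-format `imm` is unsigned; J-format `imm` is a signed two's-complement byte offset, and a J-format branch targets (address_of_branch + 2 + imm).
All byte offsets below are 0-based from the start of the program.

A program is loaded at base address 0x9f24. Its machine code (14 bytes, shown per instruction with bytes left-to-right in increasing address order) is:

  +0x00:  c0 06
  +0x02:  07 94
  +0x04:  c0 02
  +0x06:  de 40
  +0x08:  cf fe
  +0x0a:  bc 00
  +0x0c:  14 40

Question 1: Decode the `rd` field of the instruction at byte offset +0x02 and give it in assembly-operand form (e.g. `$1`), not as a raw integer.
+0x02: 07 94 ⇒ word 0x0794 (big)
  op=0x0794>>12=0x0 ⇒ sbi (RI)
  rd: (w>>9)&0x7=0x3 → $3
  imm: (w>>0)&0x1ff=0x194 → #404

$3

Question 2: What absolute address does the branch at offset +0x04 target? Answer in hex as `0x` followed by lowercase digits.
+0x04: c0 02 ⇒ word 0xc002 (big)
  opcode bits[15:12]=0xc: bra/J
  imm@[11:0]=0x2 ⇒ #2
  target = base 0x9f24 + off 0x04 + 2 + imm 2 = 0x9f2c

0x9f2c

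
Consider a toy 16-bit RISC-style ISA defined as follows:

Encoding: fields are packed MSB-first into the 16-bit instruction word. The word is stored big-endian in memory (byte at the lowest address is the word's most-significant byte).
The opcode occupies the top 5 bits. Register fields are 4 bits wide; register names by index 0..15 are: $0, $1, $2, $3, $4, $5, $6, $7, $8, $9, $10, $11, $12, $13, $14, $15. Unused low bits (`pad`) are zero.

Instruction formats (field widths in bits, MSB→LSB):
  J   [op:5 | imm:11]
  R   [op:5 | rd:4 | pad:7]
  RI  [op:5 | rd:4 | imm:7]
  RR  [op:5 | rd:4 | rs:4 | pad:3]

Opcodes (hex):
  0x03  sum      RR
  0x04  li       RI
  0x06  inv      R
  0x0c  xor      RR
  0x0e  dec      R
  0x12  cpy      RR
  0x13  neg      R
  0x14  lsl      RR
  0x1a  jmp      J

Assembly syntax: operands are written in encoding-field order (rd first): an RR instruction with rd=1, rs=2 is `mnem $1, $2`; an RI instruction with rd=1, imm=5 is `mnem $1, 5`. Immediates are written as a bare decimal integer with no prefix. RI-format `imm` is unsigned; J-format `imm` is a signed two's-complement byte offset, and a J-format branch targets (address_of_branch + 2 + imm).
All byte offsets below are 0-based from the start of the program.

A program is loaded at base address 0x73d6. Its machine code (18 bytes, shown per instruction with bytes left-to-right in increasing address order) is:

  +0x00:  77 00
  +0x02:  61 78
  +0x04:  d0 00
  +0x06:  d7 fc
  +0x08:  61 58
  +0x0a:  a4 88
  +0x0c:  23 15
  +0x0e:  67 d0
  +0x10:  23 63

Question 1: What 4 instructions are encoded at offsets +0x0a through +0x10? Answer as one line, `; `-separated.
lsl $9, $1; li $6, 21; xor $15, $10; li $6, 99

[0a] a4 88 → 0xa488
  top 5b → 0x14 → lsl [RR]
  [10:7] rd=9 = $9
  [6:3] rs=1 = $1
[0c] 23 15 → 0x2315
  top 5b → 0x4 → li [RI]
  [10:7] rd=6 = $6
  [6:0] imm=21 = 21
[0e] 67 d0 → 0x67d0
  top 5b → 0xc → xor [RR]
  [10:7] rd=15 = $15
  [6:3] rs=10 = $10
[10] 23 63 → 0x2363
  top 5b → 0x4 → li [RI]
  [10:7] rd=6 = $6
  [6:0] imm=99 = 99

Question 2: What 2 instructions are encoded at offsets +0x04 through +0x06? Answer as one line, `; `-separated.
jmp 0; jmp -4

[04] d0 00 → 0xd000
  top 5b → 0x1a → jmp [J]
  imm@[10:0]=0x0 ⇒ 0
[06] d7 fc → 0xd7fc
  top 5b → 0x1a → jmp [J]
  imm@[10:0]=0x7fc (s11→-4) ⇒ -4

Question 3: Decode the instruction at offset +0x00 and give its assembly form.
+0x00: 77 00 ⇒ word 0x7700 (big)
  top 5b → 0xe → dec [R]
  rd: (w>>7)&0xf=0xe → $14

dec $14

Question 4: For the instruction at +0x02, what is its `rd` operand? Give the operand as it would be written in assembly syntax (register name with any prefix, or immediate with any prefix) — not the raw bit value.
$2

[02] 61 78 → 0x6178
  op=0x6178>>11=0xc ⇒ xor (RR)
  rd: (w>>7)&0xf=0x2 → $2
  rs: (w>>3)&0xf=0xf → $15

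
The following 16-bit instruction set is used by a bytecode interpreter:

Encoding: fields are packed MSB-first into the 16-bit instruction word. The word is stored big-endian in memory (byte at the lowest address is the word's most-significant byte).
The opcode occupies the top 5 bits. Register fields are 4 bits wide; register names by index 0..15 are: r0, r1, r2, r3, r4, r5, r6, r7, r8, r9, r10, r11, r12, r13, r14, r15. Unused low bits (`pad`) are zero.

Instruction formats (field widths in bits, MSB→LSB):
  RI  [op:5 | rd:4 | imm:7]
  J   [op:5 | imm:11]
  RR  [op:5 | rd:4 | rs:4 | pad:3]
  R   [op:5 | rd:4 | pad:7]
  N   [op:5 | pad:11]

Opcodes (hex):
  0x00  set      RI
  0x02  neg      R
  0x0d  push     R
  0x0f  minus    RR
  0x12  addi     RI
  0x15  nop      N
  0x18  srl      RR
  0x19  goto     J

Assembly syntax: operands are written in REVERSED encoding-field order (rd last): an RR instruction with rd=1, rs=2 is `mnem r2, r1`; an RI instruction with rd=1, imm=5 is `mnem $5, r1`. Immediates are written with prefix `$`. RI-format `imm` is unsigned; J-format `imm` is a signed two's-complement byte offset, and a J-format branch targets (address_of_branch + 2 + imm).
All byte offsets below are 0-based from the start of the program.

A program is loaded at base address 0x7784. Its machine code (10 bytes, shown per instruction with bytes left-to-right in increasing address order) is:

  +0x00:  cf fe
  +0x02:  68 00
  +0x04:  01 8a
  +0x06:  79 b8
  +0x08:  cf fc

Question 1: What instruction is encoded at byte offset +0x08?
off 0x08: read cf fc as big → 0xcffc
  op=0xcffc>>11=0x19 ⇒ goto (J)
  imm@[10:0]=0x7fc (s11→-4) ⇒ $-4

goto $-4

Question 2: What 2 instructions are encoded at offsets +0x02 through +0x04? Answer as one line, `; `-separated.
push r0; set $10, r3

+0x02: 68 00 ⇒ word 0x6800 (big)
  top 5b → 0xd → push [R]
  rd@[10:7]=0x0 ⇒ r0
+0x04: 01 8a ⇒ word 0x018a (big)
  top 5b → 0x0 → set [RI]
  rd@[10:7]=0x3 ⇒ r3
  imm@[6:0]=0xa ⇒ $10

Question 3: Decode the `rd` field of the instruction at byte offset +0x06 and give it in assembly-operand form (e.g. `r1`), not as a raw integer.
r3

[06] 79 b8 → 0x79b8
  op=0x79b8>>11=0xf ⇒ minus (RR)
  [10:7] rd=3 = r3
  [6:3] rs=7 = r7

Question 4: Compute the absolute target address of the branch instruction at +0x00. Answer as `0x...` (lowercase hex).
+0x00: cf fe ⇒ word 0xcffe (big)
  top 5b → 0x19 → goto [J]
  imm: (w>>0)&0x7ff=0x7fe (s11→-2) → $-2
  target = base 0x7784 + off 0x00 + 2 + imm -2 = 0x7784

0x7784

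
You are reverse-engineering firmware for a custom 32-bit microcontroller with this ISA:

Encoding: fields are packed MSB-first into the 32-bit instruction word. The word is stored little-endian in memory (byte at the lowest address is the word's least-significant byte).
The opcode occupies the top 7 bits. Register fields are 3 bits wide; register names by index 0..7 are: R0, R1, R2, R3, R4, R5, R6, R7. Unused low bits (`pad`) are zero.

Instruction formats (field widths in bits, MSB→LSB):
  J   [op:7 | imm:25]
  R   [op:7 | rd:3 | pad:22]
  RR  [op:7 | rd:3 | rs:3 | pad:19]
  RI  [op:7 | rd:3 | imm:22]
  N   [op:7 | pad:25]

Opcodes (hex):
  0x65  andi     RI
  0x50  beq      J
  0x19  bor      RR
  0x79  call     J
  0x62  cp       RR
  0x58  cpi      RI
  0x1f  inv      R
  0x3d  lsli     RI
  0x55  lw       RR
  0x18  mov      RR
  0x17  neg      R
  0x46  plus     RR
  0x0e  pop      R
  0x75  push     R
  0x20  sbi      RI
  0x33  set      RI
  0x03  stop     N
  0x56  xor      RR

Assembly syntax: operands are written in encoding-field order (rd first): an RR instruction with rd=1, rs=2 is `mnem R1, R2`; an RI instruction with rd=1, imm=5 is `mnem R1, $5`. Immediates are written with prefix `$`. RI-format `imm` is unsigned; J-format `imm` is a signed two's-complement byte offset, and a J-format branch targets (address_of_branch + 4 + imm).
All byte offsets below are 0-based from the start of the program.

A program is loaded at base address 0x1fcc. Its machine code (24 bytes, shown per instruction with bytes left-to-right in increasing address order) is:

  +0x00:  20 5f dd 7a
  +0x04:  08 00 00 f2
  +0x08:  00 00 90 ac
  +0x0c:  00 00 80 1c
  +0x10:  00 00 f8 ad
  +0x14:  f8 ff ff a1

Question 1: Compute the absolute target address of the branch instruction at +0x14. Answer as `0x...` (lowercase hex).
off 0x14: read f8 ff ff a1 as little → 0xa1fffff8
  op=0xa1fffff8>>25=0x50 ⇒ beq (J)
  [24:0] imm=33554424 (s25→-8) = $-8
  target = base 0x1fcc + off 0x14 + 4 + imm -8 = 0x1fdc

0x1fdc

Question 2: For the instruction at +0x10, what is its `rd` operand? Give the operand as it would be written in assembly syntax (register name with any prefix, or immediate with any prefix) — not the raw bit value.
R7

off 0x10: read 00 00 f8 ad as little → 0xadf80000
  top 7b → 0x56 → xor [RR]
  rd@[24:22]=0x7 ⇒ R7
  rs@[21:19]=0x7 ⇒ R7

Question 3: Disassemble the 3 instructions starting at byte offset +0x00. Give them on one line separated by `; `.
lsli R3, $1924896; call $8; xor R2, R2

[00] 20 5f dd 7a → 0x7add5f20
  top 7b → 0x3d → lsli [RI]
  [24:22] rd=3 = R3
  [21:0] imm=1924896 = $1924896
[04] 08 00 00 f2 → 0xf2000008
  top 7b → 0x79 → call [J]
  [24:0] imm=8 = $8
[08] 00 00 90 ac → 0xac900000
  top 7b → 0x56 → xor [RR]
  [24:22] rd=2 = R2
  [21:19] rs=2 = R2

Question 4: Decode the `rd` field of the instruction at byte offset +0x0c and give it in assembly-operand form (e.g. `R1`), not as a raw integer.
R2

@+0c  little-endian(00 00 80 1c) = 0x1c800000
  top 7b → 0xe → pop [R]
  rd: (w>>22)&0x7=0x2 → R2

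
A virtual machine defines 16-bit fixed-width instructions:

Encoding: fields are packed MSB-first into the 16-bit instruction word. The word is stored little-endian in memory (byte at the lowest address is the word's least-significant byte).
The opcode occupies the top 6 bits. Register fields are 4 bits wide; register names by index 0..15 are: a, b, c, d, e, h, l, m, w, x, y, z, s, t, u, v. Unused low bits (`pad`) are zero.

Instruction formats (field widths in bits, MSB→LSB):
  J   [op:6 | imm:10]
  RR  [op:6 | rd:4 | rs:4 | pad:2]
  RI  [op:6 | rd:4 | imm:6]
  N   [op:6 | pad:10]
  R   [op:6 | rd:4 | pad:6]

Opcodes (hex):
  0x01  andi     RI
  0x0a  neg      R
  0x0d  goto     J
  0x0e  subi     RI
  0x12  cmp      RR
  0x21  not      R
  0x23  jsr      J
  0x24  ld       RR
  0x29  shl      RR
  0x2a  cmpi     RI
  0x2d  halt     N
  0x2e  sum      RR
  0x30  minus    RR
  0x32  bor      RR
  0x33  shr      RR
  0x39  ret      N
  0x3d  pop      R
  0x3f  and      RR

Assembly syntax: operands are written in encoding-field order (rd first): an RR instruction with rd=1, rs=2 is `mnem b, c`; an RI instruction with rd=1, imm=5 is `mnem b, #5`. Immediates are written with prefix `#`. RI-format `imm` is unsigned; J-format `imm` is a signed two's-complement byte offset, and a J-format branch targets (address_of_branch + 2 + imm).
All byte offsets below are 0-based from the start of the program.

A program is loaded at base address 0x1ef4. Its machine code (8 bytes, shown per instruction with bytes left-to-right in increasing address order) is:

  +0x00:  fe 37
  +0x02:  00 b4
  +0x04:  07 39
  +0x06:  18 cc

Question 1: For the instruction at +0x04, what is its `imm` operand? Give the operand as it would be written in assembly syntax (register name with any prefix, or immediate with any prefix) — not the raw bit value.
off 0x04: read 07 39 as little → 0x3907
  top 6b → 0xe → subi [RI]
  rd@[9:6]=0x4 ⇒ e
  imm@[5:0]=0x7 ⇒ #7

#7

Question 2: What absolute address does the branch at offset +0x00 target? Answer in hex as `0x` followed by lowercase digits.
@+00  little-endian(fe 37) = 0x37fe
  top 6b → 0xd → goto [J]
  imm@[9:0]=0x3fe (s10→-2) ⇒ #-2
  target = base 0x1ef4 + off 0x00 + 2 + imm -2 = 0x1ef4

0x1ef4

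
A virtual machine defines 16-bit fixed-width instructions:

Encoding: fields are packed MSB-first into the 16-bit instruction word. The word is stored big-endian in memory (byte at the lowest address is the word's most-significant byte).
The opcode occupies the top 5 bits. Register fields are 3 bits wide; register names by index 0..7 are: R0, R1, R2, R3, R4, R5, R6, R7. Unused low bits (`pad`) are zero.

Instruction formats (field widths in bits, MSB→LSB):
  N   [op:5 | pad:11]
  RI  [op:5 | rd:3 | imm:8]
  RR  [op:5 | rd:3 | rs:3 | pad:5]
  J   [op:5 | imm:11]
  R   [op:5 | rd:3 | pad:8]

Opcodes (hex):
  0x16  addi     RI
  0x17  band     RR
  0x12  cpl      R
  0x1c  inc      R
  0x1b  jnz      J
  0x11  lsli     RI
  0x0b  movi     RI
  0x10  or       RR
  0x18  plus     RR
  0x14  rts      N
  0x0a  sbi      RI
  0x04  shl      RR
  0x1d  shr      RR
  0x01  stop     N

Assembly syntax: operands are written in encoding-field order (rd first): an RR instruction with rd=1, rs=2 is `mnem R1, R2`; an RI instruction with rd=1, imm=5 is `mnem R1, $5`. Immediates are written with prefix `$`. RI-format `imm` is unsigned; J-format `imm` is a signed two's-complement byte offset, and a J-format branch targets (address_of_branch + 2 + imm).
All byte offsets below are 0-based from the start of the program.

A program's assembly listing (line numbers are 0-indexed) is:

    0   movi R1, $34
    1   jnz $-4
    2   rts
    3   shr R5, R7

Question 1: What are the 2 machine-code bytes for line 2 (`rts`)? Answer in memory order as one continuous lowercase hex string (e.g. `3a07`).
a000

L2: rts op=0x14:5|pad=0:11 ⇒ 0xa000 ⇒ big a0 00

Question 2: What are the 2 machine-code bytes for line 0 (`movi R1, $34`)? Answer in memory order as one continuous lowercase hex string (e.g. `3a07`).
line 0 (movi): pack op=0xb:5|rd=1:3|imm=34:8 = 0x5922; big→ 59 22

5922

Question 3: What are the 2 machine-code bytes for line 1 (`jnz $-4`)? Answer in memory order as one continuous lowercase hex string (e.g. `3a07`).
dffc

L1: jnz op=0x1b:5|imm=-4:11 ⇒ 0xdffc ⇒ big df fc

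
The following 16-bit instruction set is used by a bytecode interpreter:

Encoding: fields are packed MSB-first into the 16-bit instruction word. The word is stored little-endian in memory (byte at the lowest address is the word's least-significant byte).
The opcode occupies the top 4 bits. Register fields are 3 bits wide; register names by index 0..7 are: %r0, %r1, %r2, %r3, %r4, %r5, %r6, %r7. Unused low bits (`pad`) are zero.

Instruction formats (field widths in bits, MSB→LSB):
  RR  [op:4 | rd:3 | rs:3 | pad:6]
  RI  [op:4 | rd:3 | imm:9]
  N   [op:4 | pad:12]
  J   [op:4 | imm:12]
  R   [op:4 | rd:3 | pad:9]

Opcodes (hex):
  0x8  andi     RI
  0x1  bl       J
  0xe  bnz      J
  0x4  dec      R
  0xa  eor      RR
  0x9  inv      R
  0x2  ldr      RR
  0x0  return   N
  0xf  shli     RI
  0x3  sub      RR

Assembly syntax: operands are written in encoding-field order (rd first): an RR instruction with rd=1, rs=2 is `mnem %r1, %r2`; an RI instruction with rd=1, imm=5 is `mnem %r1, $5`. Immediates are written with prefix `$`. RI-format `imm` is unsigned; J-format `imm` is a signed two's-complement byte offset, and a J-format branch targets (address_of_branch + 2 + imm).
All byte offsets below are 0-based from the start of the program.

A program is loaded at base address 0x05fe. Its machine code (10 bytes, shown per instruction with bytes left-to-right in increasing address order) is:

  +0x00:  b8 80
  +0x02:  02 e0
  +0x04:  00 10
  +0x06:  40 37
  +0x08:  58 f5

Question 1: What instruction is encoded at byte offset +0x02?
bnz $2

[02] 02 e0 → 0xe002
  top 4b → 0xe → bnz [J]
  [11:0] imm=2 = $2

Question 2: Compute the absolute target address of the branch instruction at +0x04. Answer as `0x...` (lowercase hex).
+0x04: 00 10 ⇒ word 0x1000 (little)
  op=0x1000>>12=0x1 ⇒ bl (J)
  imm: (w>>0)&0xfff=0x0 → $0
  target = base 0x05fe + off 0x04 + 2 + imm 0 = 0x0604

0x0604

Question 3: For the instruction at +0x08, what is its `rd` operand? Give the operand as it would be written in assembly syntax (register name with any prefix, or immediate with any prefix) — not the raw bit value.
+0x08: 58 f5 ⇒ word 0xf558 (little)
  op=0xf558>>12=0xf ⇒ shli (RI)
  [11:9] rd=2 = %r2
  [8:0] imm=344 = $344

%r2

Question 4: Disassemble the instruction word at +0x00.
andi %r0, $184

[00] b8 80 → 0x80b8
  top 4b → 0x8 → andi [RI]
  rd: (w>>9)&0x7=0x0 → %r0
  imm: (w>>0)&0x1ff=0xb8 → $184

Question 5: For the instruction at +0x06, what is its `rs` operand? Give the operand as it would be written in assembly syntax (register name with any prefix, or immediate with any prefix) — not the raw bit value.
+0x06: 40 37 ⇒ word 0x3740 (little)
  opcode bits[15:12]=0x3: sub/RR
  rd: (w>>9)&0x7=0x3 → %r3
  rs: (w>>6)&0x7=0x5 → %r5

%r5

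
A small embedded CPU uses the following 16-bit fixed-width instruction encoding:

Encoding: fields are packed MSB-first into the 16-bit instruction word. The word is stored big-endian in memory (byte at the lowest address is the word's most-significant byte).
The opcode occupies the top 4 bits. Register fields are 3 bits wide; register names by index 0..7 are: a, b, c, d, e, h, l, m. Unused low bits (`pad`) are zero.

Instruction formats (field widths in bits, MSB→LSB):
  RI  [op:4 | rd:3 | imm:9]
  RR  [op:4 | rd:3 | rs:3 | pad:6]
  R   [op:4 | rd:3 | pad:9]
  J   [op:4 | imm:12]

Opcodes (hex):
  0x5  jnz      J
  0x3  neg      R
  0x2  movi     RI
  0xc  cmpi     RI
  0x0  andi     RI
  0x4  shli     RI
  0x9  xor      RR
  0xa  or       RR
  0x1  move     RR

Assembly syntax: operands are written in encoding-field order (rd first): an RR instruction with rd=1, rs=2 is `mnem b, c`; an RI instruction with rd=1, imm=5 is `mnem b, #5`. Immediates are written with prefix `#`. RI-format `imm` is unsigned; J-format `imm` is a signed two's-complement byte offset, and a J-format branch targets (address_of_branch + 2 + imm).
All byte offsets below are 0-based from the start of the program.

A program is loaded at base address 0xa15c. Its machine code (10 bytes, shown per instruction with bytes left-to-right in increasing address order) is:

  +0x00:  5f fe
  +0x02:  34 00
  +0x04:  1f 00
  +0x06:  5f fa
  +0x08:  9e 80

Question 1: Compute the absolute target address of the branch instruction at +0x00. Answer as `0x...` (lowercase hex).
0xa15c

@+00  big-endian(5f fe) = 0x5ffe
  opcode bits[15:12]=0x5: jnz/J
  imm@[11:0]=0xffe (s12→-2) ⇒ #-2
  target = base 0xa15c + off 0x00 + 2 + imm -2 = 0xa15c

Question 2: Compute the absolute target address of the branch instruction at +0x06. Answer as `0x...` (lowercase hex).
off 0x06: read 5f fa as big → 0x5ffa
  opcode bits[15:12]=0x5: jnz/J
  imm: (w>>0)&0xfff=0xffa (s12→-6) → #-6
  target = base 0xa15c + off 0x06 + 2 + imm -6 = 0xa15e

0xa15e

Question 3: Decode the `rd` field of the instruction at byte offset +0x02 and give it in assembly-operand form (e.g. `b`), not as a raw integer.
[02] 34 00 → 0x3400
  top 4b → 0x3 → neg [R]
  [11:9] rd=2 = c

c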